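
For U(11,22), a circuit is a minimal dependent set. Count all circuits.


In U(11,22), circuits are the (12)-element subsets.
Any set of 12 elements is dependent, and removing any one element gives
an independent set of size 11, so it is a minimal dependent set.
Number of circuits = (22 choose 12) = 646646.

646646


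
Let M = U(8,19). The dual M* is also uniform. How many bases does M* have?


The dual of U(r,n) is U(n-r, n) = U(11,19).
Bases of U(11,19) are all (11)-element subsets.
|B(M*)| = C(19,11) = 19! / (11! * 8!) = 75582.

75582


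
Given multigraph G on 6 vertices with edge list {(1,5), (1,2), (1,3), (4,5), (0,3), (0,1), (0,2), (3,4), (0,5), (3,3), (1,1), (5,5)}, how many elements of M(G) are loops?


In a graphic matroid, a loop is a self-loop edge (u,u) with rank 0.
Examining all 12 edges for self-loops...
Self-loops found: (3,3), (1,1), (5,5)
Number of loops = 3.

3


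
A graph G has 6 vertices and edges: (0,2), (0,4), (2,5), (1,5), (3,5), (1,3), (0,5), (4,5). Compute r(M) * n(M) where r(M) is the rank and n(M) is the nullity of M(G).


r(M) = |V| - c = 6 - 1 = 5.
nullity = |E| - r(M) = 8 - 5 = 3.
Product = 5 * 3 = 15.

15


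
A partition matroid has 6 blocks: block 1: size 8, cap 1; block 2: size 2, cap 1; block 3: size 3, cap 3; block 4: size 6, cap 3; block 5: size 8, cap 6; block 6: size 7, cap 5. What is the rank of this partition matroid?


Rank of a partition matroid = sum of min(|Si|, ci) for each block.
= min(8,1) + min(2,1) + min(3,3) + min(6,3) + min(8,6) + min(7,5)
= 1 + 1 + 3 + 3 + 6 + 5
= 19.

19


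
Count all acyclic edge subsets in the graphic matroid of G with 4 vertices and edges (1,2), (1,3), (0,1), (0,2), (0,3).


An independent set in a graphic matroid is an acyclic edge subset.
G has 4 vertices and 5 edges.
Enumerate all 2^5 = 32 subsets, checking for acyclicity.
Total independent sets = 24.

24


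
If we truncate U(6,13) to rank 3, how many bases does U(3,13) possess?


Truncating U(6,13) to rank 3 gives U(3,13).
Bases of U(3,13) are all 3-element subsets of 13 elements.
Number of bases = C(13,3) = 13! / (3! * 10!) = 286.

286


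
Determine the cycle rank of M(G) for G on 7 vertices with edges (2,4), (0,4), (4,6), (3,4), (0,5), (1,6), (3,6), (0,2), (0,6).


Cycle rank (nullity) = |E| - r(M) = |E| - (|V| - c).
|E| = 9, |V| = 7, c = 1.
Nullity = 9 - (7 - 1) = 9 - 6 = 3.

3


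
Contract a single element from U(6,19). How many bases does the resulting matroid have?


Contracting e from U(6,19) gives U(5,18).
Bases of U(5,18) = C(18,5) = 8568.

8568


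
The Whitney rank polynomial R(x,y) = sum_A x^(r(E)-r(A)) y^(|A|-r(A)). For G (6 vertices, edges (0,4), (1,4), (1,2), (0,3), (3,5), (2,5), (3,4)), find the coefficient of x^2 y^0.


R(x,y) = sum over A in 2^E of x^(r(E)-r(A)) * y^(|A|-r(A)).
G has 6 vertices, 7 edges. r(E) = 5.
Enumerate all 2^7 = 128 subsets.
Count subsets with r(E)-r(A)=2 and |A|-r(A)=0: 34.

34


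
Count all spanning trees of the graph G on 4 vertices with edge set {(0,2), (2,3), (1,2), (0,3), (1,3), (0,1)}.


By Kirchhoff's matrix tree theorem, the number of spanning trees equals
the determinant of any cofactor of the Laplacian matrix L.
G has 4 vertices and 6 edges.
Computing the (3 x 3) cofactor determinant gives 16.

16


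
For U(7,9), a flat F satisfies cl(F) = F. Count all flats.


Flats of U(7,9): every subset of size < 7 is a flat, plus E itself.
Count = C(9,0) + C(9,1) + C(9,2) + C(9,3) + C(9,4) + C(9,5) + C(9,6) + 1
     = 1 + 9 + 36 + 84 + 126 + 126 + 84 + 1
     = 467.

467


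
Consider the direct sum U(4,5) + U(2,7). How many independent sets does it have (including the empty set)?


For a direct sum, |I(M1+M2)| = |I(M1)| * |I(M2)|.
|I(U(4,5))| = sum C(5,k) for k=0..4 = 31.
|I(U(2,7))| = sum C(7,k) for k=0..2 = 29.
Total = 31 * 29 = 899.

899


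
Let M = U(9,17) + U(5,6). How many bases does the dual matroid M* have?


(M1+M2)* = M1* + M2*.
M1* = U(8,17), bases: C(17,8) = 24310.
M2* = U(1,6), bases: C(6,1) = 6.
|B(M*)| = 24310 * 6 = 145860.

145860


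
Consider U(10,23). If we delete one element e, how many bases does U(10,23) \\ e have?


Deleting e from U(10,23) gives U(10,22) since n > r.
Bases of U(10,22) = C(22,10) = 22! / (10! * 12!) = 646646.

646646


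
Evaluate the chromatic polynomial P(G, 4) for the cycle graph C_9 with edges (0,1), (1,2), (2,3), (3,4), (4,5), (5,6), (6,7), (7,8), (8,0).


P(C_9, k) = (k-1)^9 + (-1)^9*(k-1).
P(4) = (3)^9 - 3
= 19683 - 3 = 19680.

19680


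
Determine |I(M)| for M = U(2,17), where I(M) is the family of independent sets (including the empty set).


Independent sets of U(2,17) are all subsets of size <= 2.
Count = C(17,0) + C(17,1) + C(17,2)
     = 1 + 17 + 136
     = 154.

154


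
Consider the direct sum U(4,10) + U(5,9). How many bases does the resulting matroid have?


Bases of a direct sum M1 + M2: |B| = |B(M1)| * |B(M2)|.
|B(U(4,10))| = C(10,4) = 210.
|B(U(5,9))| = C(9,5) = 126.
Total bases = 210 * 126 = 26460.

26460


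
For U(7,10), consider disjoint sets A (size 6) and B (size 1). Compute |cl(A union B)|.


|A union B| = 6 + 1 = 7 (disjoint).
In U(7,10), cl(S) = S if |S| < 7, else cl(S) = E.
Since 7 >= 7, cl(A union B) = E.
|cl(A union B)| = 10.

10


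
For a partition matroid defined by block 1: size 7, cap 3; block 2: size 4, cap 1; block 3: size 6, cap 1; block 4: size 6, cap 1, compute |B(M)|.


A basis picks exactly ci elements from block i.
Number of bases = product of C(|Si|, ci).
= C(7,3) * C(4,1) * C(6,1) * C(6,1)
= 35 * 4 * 6 * 6
= 5040.

5040


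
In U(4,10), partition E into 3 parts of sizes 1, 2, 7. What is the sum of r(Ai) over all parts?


r(Ai) = min(|Ai|, 4) for each part.
Sum = min(1,4) + min(2,4) + min(7,4)
    = 1 + 2 + 4
    = 7.

7


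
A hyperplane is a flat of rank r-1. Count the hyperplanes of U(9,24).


Hyperplanes of U(9,24) are flats of rank 8.
In a uniform matroid, these are exactly the (8)-element subsets.
Count = C(24,8) = 24! / (8! * 16!) = 735471.

735471


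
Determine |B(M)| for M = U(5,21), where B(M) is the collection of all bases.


Bases of U(5,21) are all 5-element subsets of the 21-element ground set.
Number of bases = C(21,5).
(21 choose 5) = 20349.

20349


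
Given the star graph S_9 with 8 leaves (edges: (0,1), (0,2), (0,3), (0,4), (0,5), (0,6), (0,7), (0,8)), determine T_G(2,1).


A star on 9 vertices is a tree with 8 edges.
T(x,y) = x^(8) for any tree.
T(2,1) = 2^8 = 256.

256


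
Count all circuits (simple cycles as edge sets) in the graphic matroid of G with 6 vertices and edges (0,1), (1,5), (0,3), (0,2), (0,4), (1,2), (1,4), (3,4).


A circuit in a graphic matroid = edge set of a simple cycle.
G has 6 vertices and 8 edges.
Enumerating all minimal edge subsets forming cycles...
Total circuits found: 6.

6


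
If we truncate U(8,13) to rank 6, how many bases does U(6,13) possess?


Truncating U(8,13) to rank 6 gives U(6,13).
Bases of U(6,13) are all 6-element subsets of 13 elements.
Number of bases = C(13,6) = 13! / (6! * 7!) = 1716.

1716


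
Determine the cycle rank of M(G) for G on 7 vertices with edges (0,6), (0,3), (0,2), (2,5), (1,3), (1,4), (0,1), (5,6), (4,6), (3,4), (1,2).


Cycle rank (nullity) = |E| - r(M) = |E| - (|V| - c).
|E| = 11, |V| = 7, c = 1.
Nullity = 11 - (7 - 1) = 11 - 6 = 5.

5


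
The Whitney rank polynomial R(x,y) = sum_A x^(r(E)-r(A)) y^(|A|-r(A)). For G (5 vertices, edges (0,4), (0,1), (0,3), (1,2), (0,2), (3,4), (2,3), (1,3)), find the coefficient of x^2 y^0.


R(x,y) = sum over A in 2^E of x^(r(E)-r(A)) * y^(|A|-r(A)).
G has 5 vertices, 8 edges. r(E) = 4.
Enumerate all 2^8 = 256 subsets.
Count subsets with r(E)-r(A)=2 and |A|-r(A)=0: 28.

28


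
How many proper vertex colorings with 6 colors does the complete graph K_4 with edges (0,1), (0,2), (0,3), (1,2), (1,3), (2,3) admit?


P(K_4, k) = k(k-1)(k-2)...(k-3).
P(6) = (6) * (5) * (4) * (3) = 360.

360


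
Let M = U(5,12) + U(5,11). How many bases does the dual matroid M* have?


(M1+M2)* = M1* + M2*.
M1* = U(7,12), bases: C(12,7) = 792.
M2* = U(6,11), bases: C(11,6) = 462.
|B(M*)| = 792 * 462 = 365904.

365904


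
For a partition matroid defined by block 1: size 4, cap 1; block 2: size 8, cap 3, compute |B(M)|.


A basis picks exactly ci elements from block i.
Number of bases = product of C(|Si|, ci).
= C(4,1) * C(8,3)
= 4 * 56
= 224.

224


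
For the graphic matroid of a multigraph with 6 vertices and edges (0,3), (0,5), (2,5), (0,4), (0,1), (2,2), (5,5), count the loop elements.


In a graphic matroid, a loop is a self-loop edge (u,u) with rank 0.
Examining all 7 edges for self-loops...
Self-loops found: (2,2), (5,5)
Number of loops = 2.

2


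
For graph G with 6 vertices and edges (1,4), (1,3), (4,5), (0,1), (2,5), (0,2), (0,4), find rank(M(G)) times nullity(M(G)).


r(M) = |V| - c = 6 - 1 = 5.
nullity = |E| - r(M) = 7 - 5 = 2.
Product = 5 * 2 = 10.

10


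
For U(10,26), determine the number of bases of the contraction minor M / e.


Contracting e from U(10,26) gives U(9,25).
Bases of U(9,25) = (25 choose 9) = 2042975.

2042975


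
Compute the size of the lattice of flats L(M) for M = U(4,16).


Flats of U(4,16): every subset of size < 4 is a flat, plus E itself.
Count = C(16,0) + C(16,1) + C(16,2) + C(16,3) + 1
     = 1 + 16 + 120 + 560 + 1
     = 698.

698


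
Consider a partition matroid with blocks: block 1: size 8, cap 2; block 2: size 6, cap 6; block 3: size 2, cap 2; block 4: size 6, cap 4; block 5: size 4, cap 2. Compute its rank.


Rank of a partition matroid = sum of min(|Si|, ci) for each block.
= min(8,2) + min(6,6) + min(2,2) + min(6,4) + min(4,2)
= 2 + 6 + 2 + 4 + 2
= 16.

16


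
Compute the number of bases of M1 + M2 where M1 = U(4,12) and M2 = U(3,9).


Bases of a direct sum M1 + M2: |B| = |B(M1)| * |B(M2)|.
|B(U(4,12))| = C(12,4) = 495.
|B(U(3,9))| = C(9,3) = 84.
Total bases = 495 * 84 = 41580.

41580


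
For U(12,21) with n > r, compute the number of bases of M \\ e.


Deleting e from U(12,21) gives U(12,20) since n > r.
Bases of U(12,20) = C(20,12) = 125970.

125970


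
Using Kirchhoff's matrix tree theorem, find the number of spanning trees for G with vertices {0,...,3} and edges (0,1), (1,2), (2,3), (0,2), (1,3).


By Kirchhoff's matrix tree theorem, the number of spanning trees equals
the determinant of any cofactor of the Laplacian matrix L.
G has 4 vertices and 5 edges.
Computing the (3 x 3) cofactor determinant gives 8.

8


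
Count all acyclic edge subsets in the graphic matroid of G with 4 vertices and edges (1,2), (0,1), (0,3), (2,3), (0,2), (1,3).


An independent set in a graphic matroid is an acyclic edge subset.
G has 4 vertices and 6 edges.
Enumerate all 2^6 = 64 subsets, checking for acyclicity.
Total independent sets = 38.

38


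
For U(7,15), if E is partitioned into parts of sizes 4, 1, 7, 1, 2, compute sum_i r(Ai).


r(Ai) = min(|Ai|, 7) for each part.
Sum = min(4,7) + min(1,7) + min(7,7) + min(1,7) + min(2,7)
    = 4 + 1 + 7 + 1 + 2
    = 15.

15


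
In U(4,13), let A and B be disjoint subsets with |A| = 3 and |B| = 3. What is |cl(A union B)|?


|A union B| = 3 + 3 = 6 (disjoint).
In U(4,13), cl(S) = S if |S| < 4, else cl(S) = E.
Since 6 >= 4, cl(A union B) = E.
|cl(A union B)| = 13.

13


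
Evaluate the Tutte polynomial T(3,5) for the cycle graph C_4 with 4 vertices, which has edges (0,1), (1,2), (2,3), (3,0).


T(C_4; x,y) = x + x^2 + ... + x^(3) + y.
T(3,5) = 3^1 + 3^2 + 3^3 + 5
= 3 + 9 + 27 + 5
= 44.

44


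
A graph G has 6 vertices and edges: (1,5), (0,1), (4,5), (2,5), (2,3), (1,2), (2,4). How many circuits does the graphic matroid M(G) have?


A circuit in a graphic matroid = edge set of a simple cycle.
G has 6 vertices and 7 edges.
Enumerating all minimal edge subsets forming cycles...
Total circuits found: 3.

3


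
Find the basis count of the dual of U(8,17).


The dual of U(r,n) is U(n-r, n) = U(9,17).
Bases of U(9,17) are all (9)-element subsets.
|B(M*)| = C(17,9) = 24310.

24310


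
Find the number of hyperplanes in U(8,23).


Hyperplanes of U(8,23) are flats of rank 7.
In a uniform matroid, these are exactly the (7)-element subsets.
Count = (23 choose 7) = 245157.

245157


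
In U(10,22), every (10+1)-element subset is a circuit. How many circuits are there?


In U(10,22), circuits are the (11)-element subsets.
Any set of 11 elements is dependent, and removing any one element gives
an independent set of size 10, so it is a minimal dependent set.
Number of circuits = (22 choose 11) = 705432.

705432


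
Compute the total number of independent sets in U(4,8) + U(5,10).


For a direct sum, |I(M1+M2)| = |I(M1)| * |I(M2)|.
|I(U(4,8))| = sum C(8,k) for k=0..4 = 163.
|I(U(5,10))| = sum C(10,k) for k=0..5 = 638.
Total = 163 * 638 = 103994.

103994


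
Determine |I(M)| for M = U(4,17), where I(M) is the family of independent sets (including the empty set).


Independent sets of U(4,17) are all subsets of size <= 4.
Count = C(17,0) + C(17,1) + C(17,2) + C(17,3) + C(17,4)
     = 1 + 17 + 136 + 680 + 2380
     = 3214.

3214


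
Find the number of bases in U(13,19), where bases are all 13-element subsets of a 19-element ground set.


Bases of U(13,19) are all 13-element subsets of the 19-element ground set.
Number of bases = C(19,13).
(19 choose 13) = 27132.

27132


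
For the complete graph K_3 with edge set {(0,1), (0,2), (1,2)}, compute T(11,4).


T(K_3; x,y) = x^2 + x + y.
T(11,4) = 121 + 11 + 4 = 136.

136


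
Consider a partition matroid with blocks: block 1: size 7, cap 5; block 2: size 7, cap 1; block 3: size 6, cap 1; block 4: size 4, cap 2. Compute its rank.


Rank of a partition matroid = sum of min(|Si|, ci) for each block.
= min(7,5) + min(7,1) + min(6,1) + min(4,2)
= 5 + 1 + 1 + 2
= 9.

9


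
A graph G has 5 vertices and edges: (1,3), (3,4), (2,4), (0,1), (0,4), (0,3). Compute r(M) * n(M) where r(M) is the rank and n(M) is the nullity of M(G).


r(M) = |V| - c = 5 - 1 = 4.
nullity = |E| - r(M) = 6 - 4 = 2.
Product = 4 * 2 = 8.

8


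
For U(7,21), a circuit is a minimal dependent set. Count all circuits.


In U(7,21), circuits are the (8)-element subsets.
Any set of 8 elements is dependent, and removing any one element gives
an independent set of size 7, so it is a minimal dependent set.
Number of circuits = C(21,8) = 203490.

203490


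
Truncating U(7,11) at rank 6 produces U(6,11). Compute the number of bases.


Truncating U(7,11) to rank 6 gives U(6,11).
Bases of U(6,11) are all 6-element subsets of 11 elements.
Number of bases = (11 choose 6) = 462.

462


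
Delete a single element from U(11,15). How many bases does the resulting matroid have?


Deleting e from U(11,15) gives U(11,14) since n > r.
Bases of U(11,14) = C(14,11) = 14! / (11! * 3!) = 364.

364


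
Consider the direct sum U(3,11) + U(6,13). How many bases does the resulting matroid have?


Bases of a direct sum M1 + M2: |B| = |B(M1)| * |B(M2)|.
|B(U(3,11))| = C(11,3) = 165.
|B(U(6,13))| = C(13,6) = 1716.
Total bases = 165 * 1716 = 283140.

283140


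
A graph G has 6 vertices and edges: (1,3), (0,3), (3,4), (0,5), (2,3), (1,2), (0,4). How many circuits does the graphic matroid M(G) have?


A circuit in a graphic matroid = edge set of a simple cycle.
G has 6 vertices and 7 edges.
Enumerating all minimal edge subsets forming cycles...
Total circuits found: 2.

2


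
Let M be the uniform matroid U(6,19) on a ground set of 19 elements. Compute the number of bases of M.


Bases of U(6,19) are all 6-element subsets of the 19-element ground set.
Number of bases = C(19,6).
C(19,6) = 19! / (6! * 13!) = 27132.

27132


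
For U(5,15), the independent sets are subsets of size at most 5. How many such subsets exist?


Independent sets of U(5,15) are all subsets of size <= 5.
Count = (15 choose 0) + (15 choose 1) + (15 choose 2) + (15 choose 3) + (15 choose 4) + (15 choose 5)
     = 1 + 15 + 105 + 455 + 1365 + 3003
     = 4944.

4944


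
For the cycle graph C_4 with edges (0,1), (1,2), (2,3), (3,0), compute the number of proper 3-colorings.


P(C_4, k) = (k-1)^4 + (-1)^4*(k-1).
P(3) = (2)^4 + 2
= 16 + 2 = 18.

18


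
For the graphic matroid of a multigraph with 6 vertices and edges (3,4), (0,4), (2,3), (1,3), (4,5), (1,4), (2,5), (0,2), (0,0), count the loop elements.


In a graphic matroid, a loop is a self-loop edge (u,u) with rank 0.
Examining all 9 edges for self-loops...
Self-loops found: (0,0)
Number of loops = 1.

1


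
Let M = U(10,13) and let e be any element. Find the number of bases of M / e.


Contracting e from U(10,13) gives U(9,12).
Bases of U(9,12) = C(12,9) = 12! / (9! * 3!) = 220.

220


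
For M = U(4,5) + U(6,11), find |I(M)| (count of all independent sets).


For a direct sum, |I(M1+M2)| = |I(M1)| * |I(M2)|.
|I(U(4,5))| = sum C(5,k) for k=0..4 = 31.
|I(U(6,11))| = sum C(11,k) for k=0..6 = 1486.
Total = 31 * 1486 = 46066.

46066


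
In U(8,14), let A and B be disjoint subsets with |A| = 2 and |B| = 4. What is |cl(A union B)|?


|A union B| = 2 + 4 = 6 (disjoint).
In U(8,14), cl(S) = S if |S| < 8, else cl(S) = E.
Since 6 < 8, cl(A union B) = A union B.
|cl(A union B)| = 6.

6


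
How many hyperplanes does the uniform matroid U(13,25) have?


Hyperplanes of U(13,25) are flats of rank 12.
In a uniform matroid, these are exactly the (12)-element subsets.
Count = C(25,12) = 5200300.

5200300


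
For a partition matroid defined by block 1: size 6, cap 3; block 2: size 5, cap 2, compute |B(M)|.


A basis picks exactly ci elements from block i.
Number of bases = product of C(|Si|, ci).
= C(6,3) * C(5,2)
= 20 * 10
= 200.

200


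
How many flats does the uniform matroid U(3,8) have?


Flats of U(3,8): every subset of size < 3 is a flat, plus E itself.
Count = C(8,0) + C(8,1) + C(8,2) + 1
     = 1 + 8 + 28 + 1
     = 38.

38


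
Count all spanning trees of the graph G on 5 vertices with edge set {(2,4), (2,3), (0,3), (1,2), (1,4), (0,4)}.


By Kirchhoff's matrix tree theorem, the number of spanning trees equals
the determinant of any cofactor of the Laplacian matrix L.
G has 5 vertices and 6 edges.
Computing the (4 x 4) cofactor determinant gives 11.

11


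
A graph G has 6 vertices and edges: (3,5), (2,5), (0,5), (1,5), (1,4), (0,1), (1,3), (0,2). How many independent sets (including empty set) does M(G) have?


An independent set in a graphic matroid is an acyclic edge subset.
G has 6 vertices and 8 edges.
Enumerate all 2^8 = 256 subsets, checking for acyclicity.
Total independent sets = 164.

164


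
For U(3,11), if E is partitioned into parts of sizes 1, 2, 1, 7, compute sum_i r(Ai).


r(Ai) = min(|Ai|, 3) for each part.
Sum = min(1,3) + min(2,3) + min(1,3) + min(7,3)
    = 1 + 2 + 1 + 3
    = 7.

7


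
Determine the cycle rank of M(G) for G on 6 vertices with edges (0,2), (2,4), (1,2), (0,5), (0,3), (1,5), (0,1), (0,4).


Cycle rank (nullity) = |E| - r(M) = |E| - (|V| - c).
|E| = 8, |V| = 6, c = 1.
Nullity = 8 - (6 - 1) = 8 - 5 = 3.

3


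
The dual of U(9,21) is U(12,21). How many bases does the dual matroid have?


The dual of U(r,n) is U(n-r, n) = U(12,21).
Bases of U(12,21) are all (12)-element subsets.
|B(M*)| = (21 choose 12) = 293930.

293930


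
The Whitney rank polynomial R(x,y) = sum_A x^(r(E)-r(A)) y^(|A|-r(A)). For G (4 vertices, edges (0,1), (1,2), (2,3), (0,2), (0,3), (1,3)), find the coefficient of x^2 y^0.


R(x,y) = sum over A in 2^E of x^(r(E)-r(A)) * y^(|A|-r(A)).
G has 4 vertices, 6 edges. r(E) = 3.
Enumerate all 2^6 = 64 subsets.
Count subsets with r(E)-r(A)=2 and |A|-r(A)=0: 6.

6


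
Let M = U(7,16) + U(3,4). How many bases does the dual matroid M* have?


(M1+M2)* = M1* + M2*.
M1* = U(9,16), bases: C(16,9) = 11440.
M2* = U(1,4), bases: C(4,1) = 4.
|B(M*)| = 11440 * 4 = 45760.

45760


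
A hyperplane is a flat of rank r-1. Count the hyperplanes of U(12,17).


Hyperplanes of U(12,17) are flats of rank 11.
In a uniform matroid, these are exactly the (11)-element subsets.
Count = C(17,11) = 12376.

12376


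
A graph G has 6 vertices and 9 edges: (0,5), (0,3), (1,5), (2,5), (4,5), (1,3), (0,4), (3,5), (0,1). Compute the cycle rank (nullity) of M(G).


Cycle rank (nullity) = |E| - r(M) = |E| - (|V| - c).
|E| = 9, |V| = 6, c = 1.
Nullity = 9 - (6 - 1) = 9 - 5 = 4.

4


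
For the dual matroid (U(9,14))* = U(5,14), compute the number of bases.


The dual of U(r,n) is U(n-r, n) = U(5,14).
Bases of U(5,14) are all (5)-element subsets.
|B(M*)| = (14 choose 5) = 2002.

2002


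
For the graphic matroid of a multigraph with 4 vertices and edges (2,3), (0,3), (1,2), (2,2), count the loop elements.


In a graphic matroid, a loop is a self-loop edge (u,u) with rank 0.
Examining all 4 edges for self-loops...
Self-loops found: (2,2)
Number of loops = 1.

1


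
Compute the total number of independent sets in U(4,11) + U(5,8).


For a direct sum, |I(M1+M2)| = |I(M1)| * |I(M2)|.
|I(U(4,11))| = sum C(11,k) for k=0..4 = 562.
|I(U(5,8))| = sum C(8,k) for k=0..5 = 219.
Total = 562 * 219 = 123078.

123078


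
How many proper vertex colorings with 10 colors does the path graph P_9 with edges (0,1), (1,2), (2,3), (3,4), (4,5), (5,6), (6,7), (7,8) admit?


P(P_9, k) = k * (k-1)^(8).
P(10) = 10 * 9^8 = 10 * 43046721 = 430467210.

430467210


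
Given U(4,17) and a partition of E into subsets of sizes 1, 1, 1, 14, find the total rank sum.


r(Ai) = min(|Ai|, 4) for each part.
Sum = min(1,4) + min(1,4) + min(1,4) + min(14,4)
    = 1 + 1 + 1 + 4
    = 7.

7


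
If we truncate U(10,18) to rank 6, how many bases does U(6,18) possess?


Truncating U(10,18) to rank 6 gives U(6,18).
Bases of U(6,18) are all 6-element subsets of 18 elements.
Number of bases = (18 choose 6) = 18564.

18564


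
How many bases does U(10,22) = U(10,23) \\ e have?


Deleting e from U(10,23) gives U(10,22) since n > r.
Bases of U(10,22) = C(22,10) = 22! / (10! * 12!) = 646646.

646646


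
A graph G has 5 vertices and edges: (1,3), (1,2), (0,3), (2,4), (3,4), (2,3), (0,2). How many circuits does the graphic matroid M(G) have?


A circuit in a graphic matroid = edge set of a simple cycle.
G has 5 vertices and 7 edges.
Enumerating all minimal edge subsets forming cycles...
Total circuits found: 6.

6


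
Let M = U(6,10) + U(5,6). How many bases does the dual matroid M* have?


(M1+M2)* = M1* + M2*.
M1* = U(4,10), bases: C(10,4) = 210.
M2* = U(1,6), bases: C(6,1) = 6.
|B(M*)| = 210 * 6 = 1260.

1260


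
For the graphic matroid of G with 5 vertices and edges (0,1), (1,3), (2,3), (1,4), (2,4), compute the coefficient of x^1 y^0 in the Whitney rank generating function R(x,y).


R(x,y) = sum over A in 2^E of x^(r(E)-r(A)) * y^(|A|-r(A)).
G has 5 vertices, 5 edges. r(E) = 4.
Enumerate all 2^5 = 32 subsets.
Count subsets with r(E)-r(A)=1 and |A|-r(A)=0: 10.

10


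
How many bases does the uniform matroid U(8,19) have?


Bases of U(8,19) are all 8-element subsets of the 19-element ground set.
Number of bases = C(19,8).
C(19,8) = 19! / (8! * 11!) = 75582.

75582


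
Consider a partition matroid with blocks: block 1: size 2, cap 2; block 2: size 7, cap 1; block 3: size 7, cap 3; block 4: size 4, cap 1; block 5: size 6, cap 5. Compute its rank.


Rank of a partition matroid = sum of min(|Si|, ci) for each block.
= min(2,2) + min(7,1) + min(7,3) + min(4,1) + min(6,5)
= 2 + 1 + 3 + 1 + 5
= 12.

12


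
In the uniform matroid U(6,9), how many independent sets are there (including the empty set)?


Independent sets of U(6,9) are all subsets of size <= 6.
Count = (9 choose 0) + (9 choose 1) + (9 choose 2) + (9 choose 3) + (9 choose 4) + (9 choose 5) + (9 choose 6)
     = 1 + 9 + 36 + 84 + 126 + 126 + 84
     = 466.

466


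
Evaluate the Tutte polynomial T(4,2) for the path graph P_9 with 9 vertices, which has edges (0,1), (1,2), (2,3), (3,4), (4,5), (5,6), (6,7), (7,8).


A path on 9 vertices is a tree with 8 edges.
T(x,y) = x^(8) for any tree.
T(4,2) = 4^8 = 65536.

65536


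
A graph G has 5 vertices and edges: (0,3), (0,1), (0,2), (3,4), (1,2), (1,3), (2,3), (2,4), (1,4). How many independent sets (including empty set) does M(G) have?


An independent set in a graphic matroid is an acyclic edge subset.
G has 5 vertices and 9 edges.
Enumerate all 2^9 = 512 subsets, checking for acyclicity.
Total independent sets = 198.

198


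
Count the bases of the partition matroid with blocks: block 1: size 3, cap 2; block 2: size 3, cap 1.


A basis picks exactly ci elements from block i.
Number of bases = product of C(|Si|, ci).
= C(3,2) * C(3,1)
= 3 * 3
= 9.

9


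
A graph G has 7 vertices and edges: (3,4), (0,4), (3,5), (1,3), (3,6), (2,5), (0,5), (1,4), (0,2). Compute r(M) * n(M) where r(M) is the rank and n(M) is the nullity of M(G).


r(M) = |V| - c = 7 - 1 = 6.
nullity = |E| - r(M) = 9 - 6 = 3.
Product = 6 * 3 = 18.

18


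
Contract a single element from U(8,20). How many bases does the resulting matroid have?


Contracting e from U(8,20) gives U(7,19).
Bases of U(7,19) = C(19,7) = 50388.

50388


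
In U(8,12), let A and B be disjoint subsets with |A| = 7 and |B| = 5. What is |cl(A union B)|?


|A union B| = 7 + 5 = 12 (disjoint).
In U(8,12), cl(S) = S if |S| < 8, else cl(S) = E.
Since 12 >= 8, cl(A union B) = E.
|cl(A union B)| = 12.

12


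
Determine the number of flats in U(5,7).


Flats of U(5,7): every subset of size < 5 is a flat, plus E itself.
Count = (7 choose 0) + (7 choose 1) + (7 choose 2) + (7 choose 3) + (7 choose 4) + 1
     = 1 + 7 + 21 + 35 + 35 + 1
     = 100.

100


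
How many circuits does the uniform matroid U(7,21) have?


In U(7,21), circuits are the (8)-element subsets.
Any set of 8 elements is dependent, and removing any one element gives
an independent set of size 7, so it is a minimal dependent set.
Number of circuits = (21 choose 8) = 203490.

203490


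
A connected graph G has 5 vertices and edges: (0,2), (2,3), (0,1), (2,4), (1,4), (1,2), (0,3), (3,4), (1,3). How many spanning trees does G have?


By Kirchhoff's matrix tree theorem, the number of spanning trees equals
the determinant of any cofactor of the Laplacian matrix L.
G has 5 vertices and 9 edges.
Computing the (4 x 4) cofactor determinant gives 75.

75


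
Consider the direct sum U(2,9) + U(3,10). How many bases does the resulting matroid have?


Bases of a direct sum M1 + M2: |B| = |B(M1)| * |B(M2)|.
|B(U(2,9))| = C(9,2) = 36.
|B(U(3,10))| = C(10,3) = 120.
Total bases = 36 * 120 = 4320.

4320


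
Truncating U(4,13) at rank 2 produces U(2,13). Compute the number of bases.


Truncating U(4,13) to rank 2 gives U(2,13).
Bases of U(2,13) are all 2-element subsets of 13 elements.
Number of bases = (13 choose 2) = 78.

78


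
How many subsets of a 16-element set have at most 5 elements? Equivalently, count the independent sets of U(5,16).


Independent sets of U(5,16) are all subsets of size <= 5.
Count = (16 choose 0) + (16 choose 1) + (16 choose 2) + (16 choose 3) + (16 choose 4) + (16 choose 5)
     = 1 + 16 + 120 + 560 + 1820 + 4368
     = 6885.

6885


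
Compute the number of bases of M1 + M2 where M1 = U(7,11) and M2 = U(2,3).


Bases of a direct sum M1 + M2: |B| = |B(M1)| * |B(M2)|.
|B(U(7,11))| = C(11,7) = 330.
|B(U(2,3))| = C(3,2) = 3.
Total bases = 330 * 3 = 990.

990


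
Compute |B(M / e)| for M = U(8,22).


Contracting e from U(8,22) gives U(7,21).
Bases of U(7,21) = (21 choose 7) = 116280.

116280


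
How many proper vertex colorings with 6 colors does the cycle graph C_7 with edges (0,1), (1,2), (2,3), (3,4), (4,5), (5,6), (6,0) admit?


P(C_7, k) = (k-1)^7 + (-1)^7*(k-1).
P(6) = (5)^7 - 5
= 78125 - 5 = 78120.

78120


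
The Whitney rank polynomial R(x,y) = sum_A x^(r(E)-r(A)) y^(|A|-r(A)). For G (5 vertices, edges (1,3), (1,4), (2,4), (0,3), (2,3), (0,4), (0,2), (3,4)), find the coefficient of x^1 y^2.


R(x,y) = sum over A in 2^E of x^(r(E)-r(A)) * y^(|A|-r(A)).
G has 5 vertices, 8 edges. r(E) = 4.
Enumerate all 2^8 = 256 subsets.
Count subsets with r(E)-r(A)=1 and |A|-r(A)=2: 8.

8


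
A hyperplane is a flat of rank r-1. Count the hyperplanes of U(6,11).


Hyperplanes of U(6,11) are flats of rank 5.
In a uniform matroid, these are exactly the (5)-element subsets.
Count = (11 choose 5) = 462.

462


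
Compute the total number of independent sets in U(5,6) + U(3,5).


For a direct sum, |I(M1+M2)| = |I(M1)| * |I(M2)|.
|I(U(5,6))| = sum C(6,k) for k=0..5 = 63.
|I(U(3,5))| = sum C(5,k) for k=0..3 = 26.
Total = 63 * 26 = 1638.

1638


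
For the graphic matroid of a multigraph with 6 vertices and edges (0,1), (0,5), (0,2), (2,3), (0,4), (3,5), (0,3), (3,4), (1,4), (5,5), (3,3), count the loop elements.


In a graphic matroid, a loop is a self-loop edge (u,u) with rank 0.
Examining all 11 edges for self-loops...
Self-loops found: (5,5), (3,3)
Number of loops = 2.

2


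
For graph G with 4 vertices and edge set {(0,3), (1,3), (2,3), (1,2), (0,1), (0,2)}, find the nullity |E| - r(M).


Cycle rank (nullity) = |E| - r(M) = |E| - (|V| - c).
|E| = 6, |V| = 4, c = 1.
Nullity = 6 - (4 - 1) = 6 - 3 = 3.

3


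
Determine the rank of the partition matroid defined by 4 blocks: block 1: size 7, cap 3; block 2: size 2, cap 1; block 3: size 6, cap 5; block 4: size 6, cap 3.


Rank of a partition matroid = sum of min(|Si|, ci) for each block.
= min(7,3) + min(2,1) + min(6,5) + min(6,3)
= 3 + 1 + 5 + 3
= 12.

12


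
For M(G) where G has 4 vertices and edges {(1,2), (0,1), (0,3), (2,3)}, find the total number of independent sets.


An independent set in a graphic matroid is an acyclic edge subset.
G has 4 vertices and 4 edges.
Enumerate all 2^4 = 16 subsets, checking for acyclicity.
Total independent sets = 15.

15


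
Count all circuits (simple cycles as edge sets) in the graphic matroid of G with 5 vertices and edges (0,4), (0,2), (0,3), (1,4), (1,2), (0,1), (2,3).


A circuit in a graphic matroid = edge set of a simple cycle.
G has 5 vertices and 7 edges.
Enumerating all minimal edge subsets forming cycles...
Total circuits found: 6.

6


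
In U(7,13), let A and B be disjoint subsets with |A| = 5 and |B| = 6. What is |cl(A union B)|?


|A union B| = 5 + 6 = 11 (disjoint).
In U(7,13), cl(S) = S if |S| < 7, else cl(S) = E.
Since 11 >= 7, cl(A union B) = E.
|cl(A union B)| = 13.

13


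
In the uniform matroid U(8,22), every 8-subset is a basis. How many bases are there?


Bases of U(8,22) are all 8-element subsets of the 22-element ground set.
Number of bases = C(22,8).
(22 choose 8) = 319770.

319770


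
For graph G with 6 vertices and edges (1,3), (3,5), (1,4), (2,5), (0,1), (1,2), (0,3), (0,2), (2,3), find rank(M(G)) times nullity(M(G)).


r(M) = |V| - c = 6 - 1 = 5.
nullity = |E| - r(M) = 9 - 5 = 4.
Product = 5 * 4 = 20.

20


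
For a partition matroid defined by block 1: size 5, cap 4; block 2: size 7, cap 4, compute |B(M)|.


A basis picks exactly ci elements from block i.
Number of bases = product of C(|Si|, ci).
= C(5,4) * C(7,4)
= 5 * 35
= 175.

175


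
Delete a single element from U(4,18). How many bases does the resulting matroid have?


Deleting e from U(4,18) gives U(4,17) since n > r.
Bases of U(4,17) = C(17,4) = (17 * 16 * 15 * 14) / (1 * 2 * 3 * 4) = 2380.

2380


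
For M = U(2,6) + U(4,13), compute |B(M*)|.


(M1+M2)* = M1* + M2*.
M1* = U(4,6), bases: C(6,4) = 15.
M2* = U(9,13), bases: C(13,9) = 715.
|B(M*)| = 15 * 715 = 10725.

10725


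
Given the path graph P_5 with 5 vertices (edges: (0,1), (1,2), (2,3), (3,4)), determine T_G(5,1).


A path on 5 vertices is a tree with 4 edges.
T(x,y) = x^(4) for any tree.
T(5,1) = 5^4 = 625.

625


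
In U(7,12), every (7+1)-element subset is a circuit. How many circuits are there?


In U(7,12), circuits are the (8)-element subsets.
Any set of 8 elements is dependent, and removing any one element gives
an independent set of size 7, so it is a minimal dependent set.
Number of circuits = C(12,8) = 495.

495


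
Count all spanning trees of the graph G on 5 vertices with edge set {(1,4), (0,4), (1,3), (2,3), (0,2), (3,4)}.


By Kirchhoff's matrix tree theorem, the number of spanning trees equals
the determinant of any cofactor of the Laplacian matrix L.
G has 5 vertices and 6 edges.
Computing the (4 x 4) cofactor determinant gives 11.

11


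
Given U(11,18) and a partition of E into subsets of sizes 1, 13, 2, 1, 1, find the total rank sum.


r(Ai) = min(|Ai|, 11) for each part.
Sum = min(1,11) + min(13,11) + min(2,11) + min(1,11) + min(1,11)
    = 1 + 11 + 2 + 1 + 1
    = 16.

16


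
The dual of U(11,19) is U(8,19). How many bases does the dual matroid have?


The dual of U(r,n) is U(n-r, n) = U(8,19).
Bases of U(8,19) are all (8)-element subsets.
|B(M*)| = C(19,8) = 19! / (8! * 11!) = 75582.

75582


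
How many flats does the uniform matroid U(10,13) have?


Flats of U(10,13): every subset of size < 10 is a flat, plus E itself.
Count = C(13,0) + C(13,1) + C(13,2) + C(13,3) + C(13,4) + C(13,5) + C(13,6) + C(13,7) + C(13,8) + C(13,9) + 1
     = 1 + 13 + 78 + 286 + 715 + 1287 + 1716 + 1716 + 1287 + 715 + 1
     = 7815.

7815


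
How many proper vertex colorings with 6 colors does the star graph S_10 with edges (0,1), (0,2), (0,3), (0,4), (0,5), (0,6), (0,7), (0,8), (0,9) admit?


P(tree, k) = k * (k-1)^(9) for any tree on 10 vertices.
P(6) = 6 * 5^9 = 6 * 1953125 = 11718750.

11718750


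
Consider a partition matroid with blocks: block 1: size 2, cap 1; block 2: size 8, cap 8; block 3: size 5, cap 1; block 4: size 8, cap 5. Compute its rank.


Rank of a partition matroid = sum of min(|Si|, ci) for each block.
= min(2,1) + min(8,8) + min(5,1) + min(8,5)
= 1 + 8 + 1 + 5
= 15.

15


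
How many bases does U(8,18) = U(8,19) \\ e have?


Deleting e from U(8,19) gives U(8,18) since n > r.
Bases of U(8,18) = (18 choose 8) = 43758.

43758


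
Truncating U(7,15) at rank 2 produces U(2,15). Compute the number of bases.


Truncating U(7,15) to rank 2 gives U(2,15).
Bases of U(2,15) are all 2-element subsets of 15 elements.
Number of bases = C(15,2) = 15! / (2! * 13!) = 105.

105


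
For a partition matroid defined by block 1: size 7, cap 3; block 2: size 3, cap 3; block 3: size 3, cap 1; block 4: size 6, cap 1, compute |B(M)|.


A basis picks exactly ci elements from block i.
Number of bases = product of C(|Si|, ci).
= C(7,3) * C(3,3) * C(3,1) * C(6,1)
= 35 * 1 * 3 * 6
= 630.

630


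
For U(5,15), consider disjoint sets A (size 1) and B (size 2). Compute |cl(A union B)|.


|A union B| = 1 + 2 = 3 (disjoint).
In U(5,15), cl(S) = S if |S| < 5, else cl(S) = E.
Since 3 < 5, cl(A union B) = A union B.
|cl(A union B)| = 3.

3


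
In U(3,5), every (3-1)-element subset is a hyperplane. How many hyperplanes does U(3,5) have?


Hyperplanes of U(3,5) are flats of rank 2.
In a uniform matroid, these are exactly the (2)-element subsets.
Count = (5 choose 2) = 10.

10


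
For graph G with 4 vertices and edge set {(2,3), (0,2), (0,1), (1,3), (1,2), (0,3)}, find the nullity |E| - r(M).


Cycle rank (nullity) = |E| - r(M) = |E| - (|V| - c).
|E| = 6, |V| = 4, c = 1.
Nullity = 6 - (4 - 1) = 6 - 3 = 3.

3


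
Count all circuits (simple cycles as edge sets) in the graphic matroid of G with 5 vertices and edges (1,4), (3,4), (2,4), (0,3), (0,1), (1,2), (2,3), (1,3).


A circuit in a graphic matroid = edge set of a simple cycle.
G has 5 vertices and 8 edges.
Enumerating all minimal edge subsets forming cycles...
Total circuits found: 12.

12


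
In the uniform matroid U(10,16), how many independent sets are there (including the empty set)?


Independent sets of U(10,16) are all subsets of size <= 10.
Count = (16 choose 0) + (16 choose 1) + (16 choose 2) + (16 choose 3) + (16 choose 4) + (16 choose 5) + (16 choose 6) + (16 choose 7) + (16 choose 8) + (16 choose 9) + (16 choose 10)
     = 1 + 16 + 120 + 560 + 1820 + 4368 + 8008 + 11440 + 12870 + 11440 + 8008
     = 58651.

58651


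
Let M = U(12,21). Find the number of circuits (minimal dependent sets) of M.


In U(12,21), circuits are the (13)-element subsets.
Any set of 13 elements is dependent, and removing any one element gives
an independent set of size 12, so it is a minimal dependent set.
Number of circuits = C(21,13) = 203490.

203490


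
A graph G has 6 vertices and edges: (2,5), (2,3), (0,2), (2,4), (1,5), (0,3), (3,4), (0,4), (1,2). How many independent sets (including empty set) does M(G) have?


An independent set in a graphic matroid is an acyclic edge subset.
G has 6 vertices and 9 edges.
Enumerate all 2^9 = 512 subsets, checking for acyclicity.
Total independent sets = 266.

266


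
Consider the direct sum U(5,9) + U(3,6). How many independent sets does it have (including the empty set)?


For a direct sum, |I(M1+M2)| = |I(M1)| * |I(M2)|.
|I(U(5,9))| = sum C(9,k) for k=0..5 = 382.
|I(U(3,6))| = sum C(6,k) for k=0..3 = 42.
Total = 382 * 42 = 16044.

16044


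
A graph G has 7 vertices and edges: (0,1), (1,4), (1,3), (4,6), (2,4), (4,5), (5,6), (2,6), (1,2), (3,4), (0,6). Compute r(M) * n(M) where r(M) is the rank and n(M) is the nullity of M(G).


r(M) = |V| - c = 7 - 1 = 6.
nullity = |E| - r(M) = 11 - 6 = 5.
Product = 6 * 5 = 30.

30


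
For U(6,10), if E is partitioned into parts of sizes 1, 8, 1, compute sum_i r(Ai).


r(Ai) = min(|Ai|, 6) for each part.
Sum = min(1,6) + min(8,6) + min(1,6)
    = 1 + 6 + 1
    = 8.

8


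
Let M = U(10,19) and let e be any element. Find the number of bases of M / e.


Contracting e from U(10,19) gives U(9,18).
Bases of U(9,18) = C(18,9) = 18! / (9! * 9!) = 48620.

48620


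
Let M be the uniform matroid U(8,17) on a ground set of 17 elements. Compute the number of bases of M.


Bases of U(8,17) are all 8-element subsets of the 17-element ground set.
Number of bases = C(17,8).
C(17,8) = 17! / (8! * 9!) = 24310.

24310


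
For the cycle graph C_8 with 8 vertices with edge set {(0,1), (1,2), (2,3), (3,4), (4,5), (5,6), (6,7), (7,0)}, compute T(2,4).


T(C_8; x,y) = x + x^2 + ... + x^(7) + y.
T(2,4) = 2^1 + 2^2 + 2^3 + 2^4 + 2^5 + 2^6 + 2^7 + 4
= 2 + 4 + 8 + 16 + 32 + 64 + 128 + 4
= 258.

258


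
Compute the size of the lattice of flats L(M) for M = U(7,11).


Flats of U(7,11): every subset of size < 7 is a flat, plus E itself.
Count = (11 choose 0) + (11 choose 1) + (11 choose 2) + (11 choose 3) + (11 choose 4) + (11 choose 5) + (11 choose 6) + 1
     = 1 + 11 + 55 + 165 + 330 + 462 + 462 + 1
     = 1487.

1487


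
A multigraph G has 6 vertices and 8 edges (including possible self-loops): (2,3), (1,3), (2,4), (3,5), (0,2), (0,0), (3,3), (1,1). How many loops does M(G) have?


In a graphic matroid, a loop is a self-loop edge (u,u) with rank 0.
Examining all 8 edges for self-loops...
Self-loops found: (0,0), (3,3), (1,1)
Number of loops = 3.

3


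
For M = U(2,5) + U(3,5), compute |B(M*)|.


(M1+M2)* = M1* + M2*.
M1* = U(3,5), bases: C(5,3) = 10.
M2* = U(2,5), bases: C(5,2) = 10.
|B(M*)| = 10 * 10 = 100.

100


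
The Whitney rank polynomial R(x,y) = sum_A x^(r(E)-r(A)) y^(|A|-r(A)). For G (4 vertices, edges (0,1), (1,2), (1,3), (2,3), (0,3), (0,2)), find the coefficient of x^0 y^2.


R(x,y) = sum over A in 2^E of x^(r(E)-r(A)) * y^(|A|-r(A)).
G has 4 vertices, 6 edges. r(E) = 3.
Enumerate all 2^6 = 64 subsets.
Count subsets with r(E)-r(A)=0 and |A|-r(A)=2: 6.

6


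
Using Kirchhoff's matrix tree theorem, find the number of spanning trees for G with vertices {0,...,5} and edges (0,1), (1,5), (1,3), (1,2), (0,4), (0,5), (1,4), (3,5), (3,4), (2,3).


By Kirchhoff's matrix tree theorem, the number of spanning trees equals
the determinant of any cofactor of the Laplacian matrix L.
G has 6 vertices and 10 edges.
Computing the (5 x 5) cofactor determinant gives 111.

111
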